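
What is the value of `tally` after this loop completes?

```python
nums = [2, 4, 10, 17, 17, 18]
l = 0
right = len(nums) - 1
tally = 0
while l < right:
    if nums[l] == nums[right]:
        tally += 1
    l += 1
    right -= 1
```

Count matching pairs from ends
`tally` takes the values: 0

Answer: 0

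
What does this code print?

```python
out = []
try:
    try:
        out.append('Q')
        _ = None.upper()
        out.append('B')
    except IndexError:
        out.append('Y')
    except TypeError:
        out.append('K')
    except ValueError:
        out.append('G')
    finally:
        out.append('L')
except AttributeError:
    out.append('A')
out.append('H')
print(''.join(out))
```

Execution trace: 'Q' (try body) → 'L' (finally) → 'A' (outer except AttributeError) → 'H' (after the try/except). Output: QLAH

Answer: QLAH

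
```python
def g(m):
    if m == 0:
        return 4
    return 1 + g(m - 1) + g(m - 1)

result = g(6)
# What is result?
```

g(m) = 1 + 2·g(m-1), g(0)=4. Closed form: (4+1)·2^6 - 1 = 319.

Answer: 319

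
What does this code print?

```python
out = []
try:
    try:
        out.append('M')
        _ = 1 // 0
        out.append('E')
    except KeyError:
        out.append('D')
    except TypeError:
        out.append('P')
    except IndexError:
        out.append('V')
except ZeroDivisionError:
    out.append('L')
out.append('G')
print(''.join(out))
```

Execution trace: 'M' (inner try body) → 'L' (outer except ZeroDivisionError) → 'G' (after the try/except). Output: MLG

Answer: MLG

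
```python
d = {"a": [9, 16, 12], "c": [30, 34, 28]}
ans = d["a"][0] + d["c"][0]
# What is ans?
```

Trace:
`d = {"a": [9, 16, 12], "c": [30, 34, 28]}` → d = {'a': [9, 16, 12], 'c': [30, 34, 28]}
`ans = d["a"][0] + d["c"][0]` → ans = 39
So ans = 39

Answer: 39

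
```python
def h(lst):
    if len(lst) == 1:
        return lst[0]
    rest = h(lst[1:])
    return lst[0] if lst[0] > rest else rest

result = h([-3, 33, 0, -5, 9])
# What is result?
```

Recursive max over [-3, 33, 0, -5, 9] = 33

Answer: 33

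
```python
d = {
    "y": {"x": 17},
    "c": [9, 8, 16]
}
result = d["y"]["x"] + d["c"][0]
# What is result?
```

Trace:
`d = { ...` → d = {'y': {'x': 17}, 'c': [9, 8, 16]}
`result = d["y"]["x"] + d["c"][0]` → result = 26
So result = 26

Answer: 26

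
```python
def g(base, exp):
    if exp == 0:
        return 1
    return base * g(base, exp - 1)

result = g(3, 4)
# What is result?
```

g(3, 4) = 3 * 3 * 3 * 3 = 81

Answer: 81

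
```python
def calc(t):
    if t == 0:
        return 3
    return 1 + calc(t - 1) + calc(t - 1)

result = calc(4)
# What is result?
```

calc(t) = 1 + 2·calc(t-1), calc(0)=3. Closed form: (3+1)·2^4 - 1 = 63.

Answer: 63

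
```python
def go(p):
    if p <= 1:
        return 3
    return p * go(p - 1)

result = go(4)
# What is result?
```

go(4) = 4 * 3 * 2 * 3 = 72

Answer: 72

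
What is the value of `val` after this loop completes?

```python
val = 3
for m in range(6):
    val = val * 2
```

Multiply by 2, 6 times: 3 * 2^6 = 192
`val` takes the values: 3 → 6 → 12 → 24 → 48 → 96 → 192

Answer: 192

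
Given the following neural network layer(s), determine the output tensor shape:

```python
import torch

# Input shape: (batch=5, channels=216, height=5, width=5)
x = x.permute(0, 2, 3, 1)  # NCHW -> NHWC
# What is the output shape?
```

Input: (5, 216, 5, 5) -> Output: (5, 5, 5, 216)

Answer: (5, 5, 5, 216)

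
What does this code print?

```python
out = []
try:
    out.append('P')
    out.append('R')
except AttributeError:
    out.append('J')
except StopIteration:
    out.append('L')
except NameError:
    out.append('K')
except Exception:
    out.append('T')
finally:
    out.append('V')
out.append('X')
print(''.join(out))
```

Execution trace: 'P' (try body) → 'R' (try body, no exception) → 'V' (finally) → 'X' (after the try/except). Output: PRVX

Answer: PRVX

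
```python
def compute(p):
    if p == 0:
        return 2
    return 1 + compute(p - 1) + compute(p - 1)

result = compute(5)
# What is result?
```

compute(p) = 1 + 2·compute(p-1), compute(0)=2. Closed form: (2+1)·2^5 - 1 = 95.

Answer: 95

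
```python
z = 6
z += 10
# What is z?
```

Trace:
`z = 6` → z = 6
`z += 10` → z = 16
So z = 16

Answer: 16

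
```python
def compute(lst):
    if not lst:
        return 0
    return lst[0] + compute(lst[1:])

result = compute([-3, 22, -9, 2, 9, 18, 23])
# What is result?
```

(-3) + 22 + (-9) + 2 + 9 + 18 + 23 + 0 = 62

Answer: 62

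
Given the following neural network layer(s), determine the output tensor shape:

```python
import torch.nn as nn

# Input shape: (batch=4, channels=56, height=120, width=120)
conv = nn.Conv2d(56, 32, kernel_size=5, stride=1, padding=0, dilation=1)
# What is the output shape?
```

Input: (4, 56, 120, 120) -> Output: (4, 32, 116, 116)

Answer: (4, 32, 116, 116)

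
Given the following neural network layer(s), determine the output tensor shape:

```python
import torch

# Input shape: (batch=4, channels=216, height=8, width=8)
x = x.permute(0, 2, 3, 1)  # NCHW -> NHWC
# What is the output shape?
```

Input: (4, 216, 8, 8) -> Output: (4, 8, 8, 216)

Answer: (4, 8, 8, 216)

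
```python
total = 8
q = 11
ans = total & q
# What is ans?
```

Trace:
`total = 8` → total = 8
`q = 11` → q = 11
`ans = total & q` → ans = 8
So ans = 8

Answer: 8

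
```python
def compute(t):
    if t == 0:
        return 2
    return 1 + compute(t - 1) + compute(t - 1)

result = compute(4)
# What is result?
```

compute(t) = 1 + 2·compute(t-1), compute(0)=2. Closed form: (2+1)·2^4 - 1 = 47.

Answer: 47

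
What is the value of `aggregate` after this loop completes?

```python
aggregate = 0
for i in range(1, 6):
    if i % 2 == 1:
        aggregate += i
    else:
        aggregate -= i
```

Add odd, subtract even
`aggregate` takes the values: 0 → 1 → -1 → 2 → -2 → 3

Answer: 3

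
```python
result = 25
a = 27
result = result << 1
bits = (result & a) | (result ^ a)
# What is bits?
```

Trace:
`result = 25` → result = 25
`a = 27` → a = 27
`result = result << 1` → result = 50
`bits = (result & a) | (result ^ a)` → bits = 59
So bits = 59

Answer: 59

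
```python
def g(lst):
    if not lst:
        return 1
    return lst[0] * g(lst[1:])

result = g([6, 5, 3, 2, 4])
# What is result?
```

Product over [6, 5, 3, 2, 4] = 6 * 5 * 3 * 2 * 4 = 720

Answer: 720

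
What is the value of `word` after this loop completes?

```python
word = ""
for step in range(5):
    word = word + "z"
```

Repeat 'z' 5 times
`word` takes the values: "" → "z" → "zz" → "zzz" → "zzzz" → "zzzzz"

Answer: "zzzzz"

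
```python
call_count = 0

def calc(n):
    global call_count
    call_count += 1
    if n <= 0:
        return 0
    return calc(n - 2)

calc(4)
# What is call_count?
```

Linear recursion stepping by 2: 3 calls from n=4 down to ≤0.

Answer: 3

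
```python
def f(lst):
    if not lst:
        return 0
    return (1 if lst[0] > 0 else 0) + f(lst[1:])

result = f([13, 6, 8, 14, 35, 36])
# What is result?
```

Count of positive elements in [13, 6, 8, 14, 35, 36] = 6

Answer: 6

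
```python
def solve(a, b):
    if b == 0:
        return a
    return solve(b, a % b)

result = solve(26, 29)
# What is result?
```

solve(26, 29) -> solve(29, 26) -> solve(26, 3) -> solve(3, 2) -> solve(2, 1) -> solve(1, 0) -> 1

Answer: 1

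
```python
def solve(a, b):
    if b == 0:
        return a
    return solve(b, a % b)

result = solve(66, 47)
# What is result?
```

solve(66, 47) -> solve(47, 19) -> solve(19, 9) -> solve(9, 1) -> solve(1, 0) -> 1

Answer: 1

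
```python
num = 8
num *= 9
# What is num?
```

Trace:
`num = 8` → num = 8
`num *= 9` → num = 72
So num = 72

Answer: 72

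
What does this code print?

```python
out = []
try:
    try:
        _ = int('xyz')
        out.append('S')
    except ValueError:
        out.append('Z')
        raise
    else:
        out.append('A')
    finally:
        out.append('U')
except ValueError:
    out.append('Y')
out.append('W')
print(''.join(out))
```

Execution trace: 'Z' (inner except ValueError) → 'U' (inner finally) → 'Y' (outer except ValueError) → 'W' (after the try/except). Output: ZUYW

Answer: ZUYW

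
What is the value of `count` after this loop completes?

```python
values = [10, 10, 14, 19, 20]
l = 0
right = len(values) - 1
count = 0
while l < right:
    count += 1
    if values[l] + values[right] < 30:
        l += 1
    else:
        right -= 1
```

Steps to find pair summing to 30
`count` takes the values: 0 → 1 → 2 → 3 → 4

Answer: 4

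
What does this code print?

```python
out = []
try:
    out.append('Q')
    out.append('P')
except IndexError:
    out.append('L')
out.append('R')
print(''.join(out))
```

Execution trace: 'Q' (try body) → 'P' (try body, no exception) → 'R' (after the try/except). Output: QPR

Answer: QPR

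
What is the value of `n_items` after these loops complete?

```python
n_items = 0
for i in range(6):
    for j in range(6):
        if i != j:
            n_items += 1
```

6² - 6 (exclude diagonal)
`n_items` takes the values: 0 → 1 → 2 → 3 → 4 → 5 → 6 → 7 → 8 → 9 → 10 → 11 → 12 → 13 → 14 → 15 → 16 → 17 → 18 → 19 → 20 → 21 → 22 → 23 → 24 → 25 → 26 → 27 → 28 → 29 → 30

Answer: 30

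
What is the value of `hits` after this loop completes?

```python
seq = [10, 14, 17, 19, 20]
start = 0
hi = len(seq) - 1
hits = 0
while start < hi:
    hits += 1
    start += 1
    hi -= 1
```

Iterations until pointers meet (list length 5)
`hits` takes the values: 0 → 1 → 2

Answer: 2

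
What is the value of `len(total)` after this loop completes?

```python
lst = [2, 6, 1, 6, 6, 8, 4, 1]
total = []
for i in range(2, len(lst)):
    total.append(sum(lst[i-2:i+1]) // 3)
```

Number of 3-element averages
`total` takes the values: [] → [3] → [3, 4] → [3, 4, 4] → [3, 4, 4, 6] → [3, 4, 4, 6, 6] → [3, 4, 4, 6, 6, 4]
So `len(total)` = 6

Answer: 6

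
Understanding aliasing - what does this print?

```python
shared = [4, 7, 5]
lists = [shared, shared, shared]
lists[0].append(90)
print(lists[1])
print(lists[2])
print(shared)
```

Key concept: list of same reference.
Step by step:
`shared = [4, 7, 5]` → shared = [4, 7, 5]
`lists = [shared, shared, shared]` → lists = [[4, 7, 5], [4, 7, 5], [4, 7, 5]]
`lists[0].append(90)` → shared = [4, 7, 5, 90]; lists = [[4, 7, 5, 90], [4, 7, 5, 90], [4, 7, 5, 90]]
`print(lists[1])` → prints [4, 7, 5, 90]
`print(lists[2])` → prints [4, 7, 5, 90]
`print(shared)` → prints [4, 7, 5, 90]

Answer:
[4, 7, 5, 90]
[4, 7, 5, 90]
[4, 7, 5, 90]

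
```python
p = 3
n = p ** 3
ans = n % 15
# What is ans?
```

Trace:
`p = 3` → p = 3
`n = p ** 3` → n = 27
`ans = n % 15` → ans = 12
So ans = 12

Answer: 12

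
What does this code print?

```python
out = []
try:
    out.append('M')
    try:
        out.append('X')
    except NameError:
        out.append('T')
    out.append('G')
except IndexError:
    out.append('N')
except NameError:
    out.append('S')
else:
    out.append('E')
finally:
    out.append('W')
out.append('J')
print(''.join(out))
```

Execution trace: 'M' (try body) → 'X' (inner try body, no exception) → 'G' (try body, no exception) → 'E' (else) → 'W' (finally) → 'J' (after the try/except). Output: MXGEWJ

Answer: MXGEWJ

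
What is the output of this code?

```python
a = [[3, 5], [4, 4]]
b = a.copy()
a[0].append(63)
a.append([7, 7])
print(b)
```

Key concept: shallow copy with nested lists.
Step by step:
`a = [[3, 5], [4, 4]]` → a = [[3, 5], [4, 4]]
`b = a.copy()` → b = [[3, 5], [4, 4]]
`a[0].append(63)` → a = [[3, 5, 63], [4, 4]]; b = [[3, 5, 63], [4, 4]]
`a.append([7, 7])` → a = [[3, 5, 63], [4, 4], [7, 7]]
`print(b)` → prints [[3, 5, 63], [4, 4]]

Answer: [[3, 5, 63], [4, 4]]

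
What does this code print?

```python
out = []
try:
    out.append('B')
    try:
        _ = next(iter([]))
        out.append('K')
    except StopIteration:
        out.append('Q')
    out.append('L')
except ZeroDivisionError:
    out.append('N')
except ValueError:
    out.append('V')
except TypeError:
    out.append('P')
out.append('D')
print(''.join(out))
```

Execution trace: 'B' (try body) → 'Q' (inner except StopIteration) → 'L' (try body, no exception) → 'D' (after the try/except). Output: BQLD

Answer: BQLD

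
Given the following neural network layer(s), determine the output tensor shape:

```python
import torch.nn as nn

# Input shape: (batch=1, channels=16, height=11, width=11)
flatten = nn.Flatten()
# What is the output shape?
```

Input: (1, 16, 11, 11) -> Output: (1, 1936)

Answer: (1, 1936)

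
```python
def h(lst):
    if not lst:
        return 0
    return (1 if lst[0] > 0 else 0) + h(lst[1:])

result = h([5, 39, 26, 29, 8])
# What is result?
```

Count of positive elements in [5, 39, 26, 29, 8] = 5

Answer: 5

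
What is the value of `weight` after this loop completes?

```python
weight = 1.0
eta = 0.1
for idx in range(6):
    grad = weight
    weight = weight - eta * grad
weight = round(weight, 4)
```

Gradient descent: w = 1.0 * (1 - 0.1)^6
`weight` takes the values: 1.0 → 0.9 → 0.81 → 0.729 → 0.6561 → 0.59049 → 0.531441 → 0.5314

Answer: 0.5314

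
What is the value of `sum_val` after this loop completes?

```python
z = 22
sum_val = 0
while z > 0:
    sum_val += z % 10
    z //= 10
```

Sum digits of 22
`sum_val` takes the values: 0 → 2 → 4

Answer: 4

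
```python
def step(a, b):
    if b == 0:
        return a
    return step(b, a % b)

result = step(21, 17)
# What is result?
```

step(21, 17) -> step(17, 4) -> step(4, 1) -> step(1, 0) -> 1

Answer: 1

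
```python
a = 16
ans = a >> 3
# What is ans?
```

Trace:
`a = 16` → a = 16
`ans = a >> 3` → ans = 2
So ans = 2

Answer: 2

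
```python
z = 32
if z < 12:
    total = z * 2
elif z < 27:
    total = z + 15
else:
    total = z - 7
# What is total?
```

Trace:
`z = 32` → z = 32
`if z < 12: ...` → z < 12 is False, z < 27 is False, take else branch → total = 25
So total = 25

Answer: 25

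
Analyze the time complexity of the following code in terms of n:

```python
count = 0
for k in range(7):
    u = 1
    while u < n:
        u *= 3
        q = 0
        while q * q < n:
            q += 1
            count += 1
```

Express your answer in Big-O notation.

Each loop level contributes: 1 × log n × √n. Multiplying the contributions gives O(√n log n).

Answer: O(√n log n)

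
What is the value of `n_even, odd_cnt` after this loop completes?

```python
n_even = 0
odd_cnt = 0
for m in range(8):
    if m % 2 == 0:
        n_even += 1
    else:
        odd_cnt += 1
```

Count evens and odds in range(8)
`n_even, odd_cnt` takes the values: (0, 0) → (1, 0) → (1, 1) → (2, 1) → (2, 2) → (3, 2) → (3, 3) → (4, 3) → (4, 4)

Answer: 4, 4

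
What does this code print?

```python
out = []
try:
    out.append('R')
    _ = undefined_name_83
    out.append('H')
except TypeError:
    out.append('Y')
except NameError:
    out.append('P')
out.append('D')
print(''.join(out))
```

Execution trace: 'R' (try body) → 'P' (except NameError) → 'D' (after the try/except). Output: RPD

Answer: RPD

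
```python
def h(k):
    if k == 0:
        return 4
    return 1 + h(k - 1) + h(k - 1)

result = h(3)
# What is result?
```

h(k) = 1 + 2·h(k-1), h(0)=4. Closed form: (4+1)·2^3 - 1 = 39.

Answer: 39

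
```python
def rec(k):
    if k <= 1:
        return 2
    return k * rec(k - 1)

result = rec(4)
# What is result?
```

rec(4) = 4 * 3 * 2 * 2 = 48

Answer: 48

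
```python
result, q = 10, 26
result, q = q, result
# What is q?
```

Trace:
`result, q = 10, 26` → result = 10; q = 26
`result, q = q, result` → result = 26; q = 10
So q = 10

Answer: 10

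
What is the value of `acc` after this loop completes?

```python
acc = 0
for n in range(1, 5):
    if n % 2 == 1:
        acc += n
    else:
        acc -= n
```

Add odd, subtract even
`acc` takes the values: 0 → 1 → -1 → 2 → -2

Answer: -2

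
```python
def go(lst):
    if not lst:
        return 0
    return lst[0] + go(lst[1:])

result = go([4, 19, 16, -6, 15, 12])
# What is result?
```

4 + 19 + 16 + (-6) + 15 + 12 + 0 = 60

Answer: 60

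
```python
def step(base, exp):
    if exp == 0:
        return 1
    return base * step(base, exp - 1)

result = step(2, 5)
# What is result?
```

step(2, 5) = 2 * 2 * 2 * 2 * 2 = 32

Answer: 32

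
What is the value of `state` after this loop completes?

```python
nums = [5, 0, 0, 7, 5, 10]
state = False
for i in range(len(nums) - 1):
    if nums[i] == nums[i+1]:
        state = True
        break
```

Check consecutive duplicates in [5, 0, 0, 7, 5, 10]
`state` takes the values: False → True

Answer: True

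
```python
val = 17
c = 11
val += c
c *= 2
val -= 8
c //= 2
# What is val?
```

Trace:
`val = 17` → val = 17
`c = 11` → c = 11
`val += c` → val = 28
`c *= 2` → c = 22
`val -= 8` → val = 20
`c //= 2` → c = 11
So val = 20

Answer: 20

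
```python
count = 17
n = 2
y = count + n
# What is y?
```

Trace:
`count = 17` → count = 17
`n = 2` → n = 2
`y = count + n` → y = 19
So y = 19

Answer: 19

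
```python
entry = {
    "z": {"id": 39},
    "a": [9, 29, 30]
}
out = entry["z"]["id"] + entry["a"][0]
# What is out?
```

Trace:
`entry = { ...` → entry = {'z': {'id': 39}, 'a': [9, 29, 30]}
`out = entry["z"]["id"] + entry["a"][0]` → out = 48
So out = 48

Answer: 48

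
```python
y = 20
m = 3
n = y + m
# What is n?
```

Trace:
`y = 20` → y = 20
`m = 3` → m = 3
`n = y + m` → n = 23
So n = 23

Answer: 23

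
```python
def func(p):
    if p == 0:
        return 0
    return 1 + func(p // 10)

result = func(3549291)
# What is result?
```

Count of digits of 3549291: 7

Answer: 7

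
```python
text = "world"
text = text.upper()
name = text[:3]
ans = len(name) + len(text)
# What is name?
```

Trace:
`text = "world"` → text = 'world'
`text = text.upper()` → text = 'WORLD'
`name = text[:3]` → name = 'WOR'
`ans = len(name) + len(text)` → ans = 8
So name = 'WOR'

Answer: 'WOR'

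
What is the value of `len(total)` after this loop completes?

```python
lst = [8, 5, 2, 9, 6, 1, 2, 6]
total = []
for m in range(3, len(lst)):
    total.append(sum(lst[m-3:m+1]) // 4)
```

Number of 4-element averages
`total` takes the values: [] → [6] → [6, 5] → [6, 5, 4] → [6, 5, 4, 4] → [6, 5, 4, 4, 3]
So `len(total)` = 5

Answer: 5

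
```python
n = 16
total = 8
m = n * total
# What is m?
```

Trace:
`n = 16` → n = 16
`total = 8` → total = 8
`m = n * total` → m = 128
So m = 128

Answer: 128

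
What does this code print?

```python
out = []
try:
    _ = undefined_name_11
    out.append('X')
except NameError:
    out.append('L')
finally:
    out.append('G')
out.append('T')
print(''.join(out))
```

Execution trace: 'L' (except NameError) → 'G' (finally) → 'T' (after the try/except). Output: LGT

Answer: LGT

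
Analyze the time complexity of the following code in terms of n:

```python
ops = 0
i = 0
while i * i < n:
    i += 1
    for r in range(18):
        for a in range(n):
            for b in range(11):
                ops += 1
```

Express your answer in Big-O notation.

Each loop level contributes: √n × 1 × n × 1. Multiplying the contributions gives O(n√n).

Answer: O(n√n)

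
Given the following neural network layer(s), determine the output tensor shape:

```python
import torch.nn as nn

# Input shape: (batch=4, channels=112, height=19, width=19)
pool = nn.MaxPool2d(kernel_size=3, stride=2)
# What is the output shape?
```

Input: (4, 112, 19, 19) -> Output: (4, 112, 9, 9)

Answer: (4, 112, 9, 9)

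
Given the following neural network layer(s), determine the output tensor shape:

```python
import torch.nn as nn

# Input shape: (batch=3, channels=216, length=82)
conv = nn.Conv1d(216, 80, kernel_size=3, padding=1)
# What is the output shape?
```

Input: (3, 216, 82) -> Output: (3, 80, 82)

Answer: (3, 80, 82)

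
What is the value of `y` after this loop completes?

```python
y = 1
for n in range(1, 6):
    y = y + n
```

Start at 1, add 1 through 5
`y` takes the values: 1 → 2 → 4 → 7 → 11 → 16

Answer: 16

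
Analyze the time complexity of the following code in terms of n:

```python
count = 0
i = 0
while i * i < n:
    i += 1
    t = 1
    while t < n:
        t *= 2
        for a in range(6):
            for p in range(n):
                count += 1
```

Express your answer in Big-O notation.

Each loop level contributes: √n × log n × 1 × n. Multiplying the contributions gives O(n√n log n).

Answer: O(n√n log n)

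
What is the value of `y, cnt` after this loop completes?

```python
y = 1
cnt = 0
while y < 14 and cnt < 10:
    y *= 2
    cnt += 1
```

Double until >= 14 or 10 iterations
`y, cnt` takes the values: (1, 0) → (2, 0) → (2, 1) → (4, 1) → (4, 2) → (8, 2) → (8, 3) → (16, 3) → (16, 4)

Answer: 16, 4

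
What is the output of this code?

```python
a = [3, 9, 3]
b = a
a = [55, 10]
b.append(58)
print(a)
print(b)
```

Key concept: rebinding vs mutation: a is rebound to a new list, b still points at the original.
Step by step:
`a = [3, 9, 3]` → a = [3, 9, 3]
`b = a` → b = [3, 9, 3] (same object as a)
`a = [55, 10]` → a = [55, 10]
`b.append(58)` → b = [3, 9, 3, 58]
`print(a)` → prints [55, 10]
`print(b)` → prints [3, 9, 3, 58]

Answer:
[55, 10]
[3, 9, 3, 58]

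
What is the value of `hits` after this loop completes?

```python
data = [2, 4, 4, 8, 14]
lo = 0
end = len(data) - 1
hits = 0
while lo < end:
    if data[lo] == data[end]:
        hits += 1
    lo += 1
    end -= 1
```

Count matching pairs from ends
`hits` takes the values: 0

Answer: 0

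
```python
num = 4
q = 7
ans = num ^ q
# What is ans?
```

Trace:
`num = 4` → num = 4
`q = 7` → q = 7
`ans = num ^ q` → ans = 3
So ans = 3

Answer: 3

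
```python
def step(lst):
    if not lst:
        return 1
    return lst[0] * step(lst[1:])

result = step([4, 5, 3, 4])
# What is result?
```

Product over [4, 5, 3, 4] = 4 * 5 * 3 * 4 = 240

Answer: 240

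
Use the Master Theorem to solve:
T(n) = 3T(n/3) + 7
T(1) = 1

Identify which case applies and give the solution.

a=3, b=3, f(n)=7. log_3(3) = 1. Since c=0 < 1, Case 1 applies: T(n) = Θ(n^log_b(a)) = O(n).

Answer: O(n) - Case 1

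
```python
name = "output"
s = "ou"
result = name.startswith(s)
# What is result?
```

Trace:
`name = "output"` → name = 'output'
`s = "ou"` → s = 'ou'
`result = name.startswith(s)` → result = True
So result = True

Answer: True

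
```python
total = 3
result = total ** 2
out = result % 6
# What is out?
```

Trace:
`total = 3` → total = 3
`result = total ** 2` → result = 9
`out = result % 6` → out = 3
So out = 3

Answer: 3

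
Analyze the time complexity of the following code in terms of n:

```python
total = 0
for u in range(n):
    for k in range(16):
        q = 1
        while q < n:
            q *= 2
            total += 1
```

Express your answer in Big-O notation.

Each loop level contributes: n × 1 × log n. Multiplying the contributions gives O(n log n).

Answer: O(n log n)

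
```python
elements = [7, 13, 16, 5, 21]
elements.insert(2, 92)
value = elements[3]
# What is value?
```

Trace:
`elements = [7, 13, 16, 5, 21]` → elements = [7, 13, 16, 5, 21]
`elements.insert(2, 92)` → elements = [7, 13, 92, 16, 5, 21]
`value = elements[3]` → value = 16
So value = 16

Answer: 16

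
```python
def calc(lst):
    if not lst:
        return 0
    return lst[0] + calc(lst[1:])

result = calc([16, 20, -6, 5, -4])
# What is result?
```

16 + 20 + (-6) + 5 + (-4) + 0 = 31

Answer: 31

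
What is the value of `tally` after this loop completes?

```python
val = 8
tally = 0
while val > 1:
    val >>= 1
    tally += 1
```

Count right shifts until 1
`tally` takes the values: 0 → 1 → 2 → 3

Answer: 3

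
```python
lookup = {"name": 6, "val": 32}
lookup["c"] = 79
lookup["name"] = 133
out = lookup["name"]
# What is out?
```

Trace:
`lookup = {"name": 6, "val": 32}` → lookup = {'name': 6, 'val': 32}
`lookup["c"] = 79` → lookup = {'name': 6, 'val': 32, 'c': 79}
`lookup["name"] = 133` → lookup = {'name': 133, 'val': 32, 'c': 79}
`out = lookup["name"]` → out = 133
So out = 133

Answer: 133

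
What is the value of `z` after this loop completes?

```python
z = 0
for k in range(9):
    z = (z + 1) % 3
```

Increment mod 3, 9 times = 0
`z` takes the values: 0 → 1 → 2 → 0 → 1 → 2 → 0 → 1 → 2 → 0

Answer: 0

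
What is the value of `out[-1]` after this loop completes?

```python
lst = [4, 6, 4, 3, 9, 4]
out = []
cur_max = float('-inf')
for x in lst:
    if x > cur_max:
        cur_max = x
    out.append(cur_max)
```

Running max ends at 9
`out` takes the values: [] → [4] → [4, 6] → [4, 6, 6] → [4, 6, 6, 6] → [4, 6, 6, 6, 9] → [4, 6, 6, 6, 9, 9]
So `out[-1]` = 9

Answer: 9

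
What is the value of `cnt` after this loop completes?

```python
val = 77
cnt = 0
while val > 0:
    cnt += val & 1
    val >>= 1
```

Count set bits in 77 (binary: 0b1001101)
`cnt` takes the values: 0 → 1 → 2 → 3 → 4

Answer: 4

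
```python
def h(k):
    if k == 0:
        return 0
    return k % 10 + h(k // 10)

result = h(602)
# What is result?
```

Sum of digits of 602: 2 + 0 + 6 = 8

Answer: 8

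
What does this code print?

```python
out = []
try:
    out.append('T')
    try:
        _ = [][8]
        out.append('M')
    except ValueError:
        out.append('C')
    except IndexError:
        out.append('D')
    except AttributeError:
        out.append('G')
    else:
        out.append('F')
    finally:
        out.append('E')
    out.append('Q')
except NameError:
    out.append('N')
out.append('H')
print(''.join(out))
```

Execution trace: 'T' (try body) → 'D' (inner except IndexError) → 'E' (inner finally) → 'Q' (try body, no exception) → 'H' (after the try/except). Output: TDEQH

Answer: TDEQH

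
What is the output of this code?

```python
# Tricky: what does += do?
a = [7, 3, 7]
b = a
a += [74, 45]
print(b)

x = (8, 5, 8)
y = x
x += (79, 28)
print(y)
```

Key concept: += behavior differs for mutable vs immutable.
Step by step:
`a = [7, 3, 7]` → a = [7, 3, 7]
`b = a` → b = [7, 3, 7] (same object as a)
`a += [74, 45]` → a = [7, 3, 7, 74, 45] (same object as b); b = [7, 3, 7, 74, 45] (same object as a)
`print(b)` → prints [7, 3, 7, 74, 45]
`x = (8, 5, 8)` → x = (8, 5, 8)
`y = x` → y = (8, 5, 8)
`x += (79, 28)` → x = (8, 5, 8, 79, 28)
`print(y)` → prints (8, 5, 8)

Answer:
[7, 3, 7, 74, 45]
(8, 5, 8)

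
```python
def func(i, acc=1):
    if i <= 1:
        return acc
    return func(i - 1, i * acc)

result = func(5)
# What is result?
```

Accumulator trace (n, acc): (5, 1) -> (4, 5) -> (3, 20) -> (2, 60) -> (1, 120) -> return 120

Answer: 120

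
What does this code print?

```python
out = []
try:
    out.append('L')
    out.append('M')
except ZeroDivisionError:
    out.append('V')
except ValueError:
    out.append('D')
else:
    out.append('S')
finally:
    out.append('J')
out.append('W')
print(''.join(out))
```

Execution trace: 'L' (try body) → 'M' (try body, no exception) → 'S' (else) → 'J' (finally) → 'W' (after the try/except). Output: LMSJW

Answer: LMSJW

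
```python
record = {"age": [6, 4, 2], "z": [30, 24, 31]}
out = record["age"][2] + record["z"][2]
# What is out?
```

Trace:
`record = {"age": [6, 4, 2], "z": [30, 24, 31]}` → record = {'age': [6, 4, 2], 'z': [30, 24, 31]}
`out = record["age"][2] + record["z"][2]` → out = 33
So out = 33

Answer: 33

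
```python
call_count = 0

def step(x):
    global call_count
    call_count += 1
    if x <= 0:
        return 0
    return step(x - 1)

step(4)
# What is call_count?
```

Linear recursion stepping by 1: 5 calls from x=4 down to ≤0.

Answer: 5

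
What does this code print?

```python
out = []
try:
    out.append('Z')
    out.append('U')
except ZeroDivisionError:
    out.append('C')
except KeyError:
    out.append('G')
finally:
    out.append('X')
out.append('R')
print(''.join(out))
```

Execution trace: 'Z' (try body) → 'U' (try body, no exception) → 'X' (finally) → 'R' (after the try/except). Output: ZUXR

Answer: ZUXR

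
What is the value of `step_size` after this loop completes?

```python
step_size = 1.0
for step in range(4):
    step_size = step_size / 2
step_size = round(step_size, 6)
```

Halving LR 4 times: 1 / 2^4
`step_size` takes the values: 1.0 → 0.5 → 0.25 → 0.125 → 0.0625

Answer: 0.0625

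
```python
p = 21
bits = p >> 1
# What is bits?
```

Trace:
`p = 21` → p = 21
`bits = p >> 1` → bits = 10
So bits = 10

Answer: 10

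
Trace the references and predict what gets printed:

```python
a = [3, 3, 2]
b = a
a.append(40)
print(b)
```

Key concept: basic list aliasing.
Step by step:
`a = [3, 3, 2]` → a = [3, 3, 2]
`b = a` → b = [3, 3, 2] (same object as a)
`a.append(40)` → a = [3, 3, 2, 40] (same object as b); b = [3, 3, 2, 40] (same object as a)
`print(b)` → prints [3, 3, 2, 40]

Answer: [3, 3, 2, 40]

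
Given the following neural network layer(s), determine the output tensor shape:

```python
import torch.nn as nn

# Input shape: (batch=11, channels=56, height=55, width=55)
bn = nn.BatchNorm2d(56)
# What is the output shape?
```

Input: (11, 56, 55, 55) -> Output: (11, 56, 55, 55)

Answer: (11, 56, 55, 55)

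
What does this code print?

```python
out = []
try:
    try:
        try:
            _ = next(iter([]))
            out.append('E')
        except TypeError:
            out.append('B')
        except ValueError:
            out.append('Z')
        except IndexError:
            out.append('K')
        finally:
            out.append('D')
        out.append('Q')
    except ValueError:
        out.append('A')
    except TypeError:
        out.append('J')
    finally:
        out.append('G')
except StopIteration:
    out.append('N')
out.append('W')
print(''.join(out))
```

Execution trace: 'D' (inner finally) → 'G' (finally) → 'N' (outer except StopIteration) → 'W' (after the try/except). Output: DGNW

Answer: DGNW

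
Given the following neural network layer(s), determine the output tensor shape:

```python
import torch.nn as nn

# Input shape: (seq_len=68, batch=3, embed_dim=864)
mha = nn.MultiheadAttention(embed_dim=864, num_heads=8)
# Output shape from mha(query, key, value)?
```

Input: (68, 3, 864) -> Output: (68, 3, 864)

Answer: (68, 3, 864)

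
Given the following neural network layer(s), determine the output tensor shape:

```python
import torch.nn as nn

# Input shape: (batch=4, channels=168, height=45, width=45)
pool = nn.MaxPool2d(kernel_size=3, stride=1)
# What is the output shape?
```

Input: (4, 168, 45, 45) -> Output: (4, 168, 43, 43)

Answer: (4, 168, 43, 43)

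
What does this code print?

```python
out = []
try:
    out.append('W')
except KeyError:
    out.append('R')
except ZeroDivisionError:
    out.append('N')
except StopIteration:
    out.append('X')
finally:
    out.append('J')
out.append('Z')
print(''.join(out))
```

Execution trace: 'W' (try body, no exception) → 'J' (finally) → 'Z' (after the try/except). Output: WJZ

Answer: WJZ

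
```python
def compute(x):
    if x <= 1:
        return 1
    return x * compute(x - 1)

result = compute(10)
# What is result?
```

compute(10) = 10 * 9 * 8 * 7 * 6 * 5 * 4 * 3 * 2 * 1 = 3628800

Answer: 3628800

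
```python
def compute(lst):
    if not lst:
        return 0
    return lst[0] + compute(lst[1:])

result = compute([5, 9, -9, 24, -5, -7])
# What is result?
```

5 + 9 + (-9) + 24 + (-5) + (-7) + 0 = 17

Answer: 17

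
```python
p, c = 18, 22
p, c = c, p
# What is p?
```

Trace:
`p, c = 18, 22` → p = 18; c = 22
`p, c = c, p` → p = 22; c = 18
So p = 22

Answer: 22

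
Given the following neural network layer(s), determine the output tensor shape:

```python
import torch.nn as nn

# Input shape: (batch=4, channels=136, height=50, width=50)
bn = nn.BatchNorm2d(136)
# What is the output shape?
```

Input: (4, 136, 50, 50) -> Output: (4, 136, 50, 50)

Answer: (4, 136, 50, 50)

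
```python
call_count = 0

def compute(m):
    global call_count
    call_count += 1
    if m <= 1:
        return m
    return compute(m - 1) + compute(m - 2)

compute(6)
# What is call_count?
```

Calls(m) = 1 + Calls(m-1) + Calls(m-2); Calls(0)=Calls(1)=1. For m=6 this gives 25.

Answer: 25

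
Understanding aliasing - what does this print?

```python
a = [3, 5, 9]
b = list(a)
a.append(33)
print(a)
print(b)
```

Key concept: list() constructor creates copy.
Step by step:
`a = [3, 5, 9]` → a = [3, 5, 9]
`b = list(a)` → b = [3, 5, 9]
`a.append(33)` → a = [3, 5, 9, 33]
`print(a)` → prints [3, 5, 9, 33]
`print(b)` → prints [3, 5, 9]

Answer:
[3, 5, 9, 33]
[3, 5, 9]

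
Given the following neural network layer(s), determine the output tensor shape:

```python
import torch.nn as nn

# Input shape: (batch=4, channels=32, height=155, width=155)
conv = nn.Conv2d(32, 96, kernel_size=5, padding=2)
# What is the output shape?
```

Input: (4, 32, 155, 155) -> Output: (4, 96, 155, 155)

Answer: (4, 96, 155, 155)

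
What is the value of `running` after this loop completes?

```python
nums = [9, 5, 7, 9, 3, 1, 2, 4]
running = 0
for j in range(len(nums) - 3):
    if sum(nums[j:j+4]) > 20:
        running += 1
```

Count windows with sum > 20
`running` takes the values: 0 → 1 → 2

Answer: 2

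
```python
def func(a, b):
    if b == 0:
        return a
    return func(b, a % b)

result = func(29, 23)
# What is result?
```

func(29, 23) -> func(23, 6) -> func(6, 5) -> func(5, 1) -> func(1, 0) -> 1

Answer: 1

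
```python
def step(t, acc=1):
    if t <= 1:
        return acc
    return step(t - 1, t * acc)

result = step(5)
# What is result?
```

Accumulator trace (n, acc): (5, 1) -> (4, 5) -> (3, 20) -> (2, 60) -> (1, 120) -> return 120

Answer: 120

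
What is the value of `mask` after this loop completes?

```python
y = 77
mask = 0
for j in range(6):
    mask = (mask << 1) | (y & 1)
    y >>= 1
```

Reverse lowest 6 bits of 77
`mask` takes the values: 0 → 1 → 2 → 5 → 11 → 22 → 44

Answer: 44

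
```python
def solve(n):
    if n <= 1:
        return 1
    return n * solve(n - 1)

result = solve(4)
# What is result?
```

solve(4) = 4 * 3 * 2 * 1 = 24

Answer: 24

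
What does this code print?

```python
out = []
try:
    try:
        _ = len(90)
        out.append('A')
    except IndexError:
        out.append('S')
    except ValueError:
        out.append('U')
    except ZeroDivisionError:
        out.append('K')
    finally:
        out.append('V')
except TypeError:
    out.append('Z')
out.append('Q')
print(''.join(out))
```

Execution trace: 'V' (finally) → 'Z' (outer except TypeError) → 'Q' (after the try/except). Output: VZQ

Answer: VZQ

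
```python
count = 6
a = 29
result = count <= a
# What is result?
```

Trace:
`count = 6` → count = 6
`a = 29` → a = 29
`result = count <= a` → result = True
So result = True

Answer: True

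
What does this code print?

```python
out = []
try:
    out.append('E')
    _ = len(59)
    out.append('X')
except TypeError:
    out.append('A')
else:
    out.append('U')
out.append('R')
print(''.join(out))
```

Execution trace: 'E' (try body) → 'A' (except TypeError) → 'R' (after the try/except). Output: EAR

Answer: EAR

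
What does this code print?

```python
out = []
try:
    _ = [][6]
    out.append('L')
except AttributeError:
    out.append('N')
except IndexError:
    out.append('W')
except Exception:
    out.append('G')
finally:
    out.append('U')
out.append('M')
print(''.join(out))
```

Execution trace: 'W' (except IndexError) → 'U' (finally) → 'M' (after the try/except). Output: WUM

Answer: WUM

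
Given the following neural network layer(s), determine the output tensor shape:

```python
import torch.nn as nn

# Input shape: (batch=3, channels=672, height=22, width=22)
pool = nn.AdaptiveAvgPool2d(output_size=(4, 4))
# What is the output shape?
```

Input: (3, 672, 22, 22) -> Output: (3, 672, 4, 4)

Answer: (3, 672, 4, 4)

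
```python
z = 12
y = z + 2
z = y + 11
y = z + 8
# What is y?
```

Trace:
`z = 12` → z = 12
`y = z + 2` → y = 14
`z = y + 11` → z = 25
`y = z + 8` → y = 33
So y = 33

Answer: 33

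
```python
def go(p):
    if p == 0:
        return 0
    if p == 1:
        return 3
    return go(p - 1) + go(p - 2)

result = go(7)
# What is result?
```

Build up from base cases: go(0)=0, go(1)=3, go(2)=3, go(3)=6, go(4)=9, go(5)=15, go(6)=24, ..., go(7)=39

Answer: 39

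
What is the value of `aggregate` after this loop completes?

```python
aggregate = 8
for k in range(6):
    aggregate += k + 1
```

Start at 8, add 1 to 6 = 29
`aggregate` takes the values: 8 → 9 → 11 → 14 → 18 → 23 → 29

Answer: 29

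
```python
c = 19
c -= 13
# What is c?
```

Trace:
`c = 19` → c = 19
`c -= 13` → c = 6
So c = 6

Answer: 6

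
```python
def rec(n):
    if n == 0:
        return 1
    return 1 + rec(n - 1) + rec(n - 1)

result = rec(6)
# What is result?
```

rec(n) = 1 + 2·rec(n-1), rec(0)=1. Closed form: (1+1)·2^6 - 1 = 127.

Answer: 127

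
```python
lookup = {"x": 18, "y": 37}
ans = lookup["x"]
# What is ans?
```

Trace:
`lookup = {"x": 18, "y": 37}` → lookup = {'x': 18, 'y': 37}
`ans = lookup["x"]` → ans = 18
So ans = 18

Answer: 18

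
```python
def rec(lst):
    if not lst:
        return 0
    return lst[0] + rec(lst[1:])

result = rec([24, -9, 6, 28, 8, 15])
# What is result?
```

24 + (-9) + 6 + 28 + 8 + 15 + 0 = 72

Answer: 72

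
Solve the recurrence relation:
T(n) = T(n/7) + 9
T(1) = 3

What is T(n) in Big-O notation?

Each step divides n by 7 and adds 9. After log_7(n) steps we reach T(1)=3. So T(n) = 9·log_7(n) + 3 = O(log n).

Answer: O(log n)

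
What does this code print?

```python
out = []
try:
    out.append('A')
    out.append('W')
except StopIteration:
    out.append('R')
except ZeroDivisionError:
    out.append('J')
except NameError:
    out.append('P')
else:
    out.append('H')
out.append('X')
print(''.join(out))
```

Execution trace: 'A' (try body) → 'W' (try body, no exception) → 'H' (else) → 'X' (after the try/except). Output: AWHX

Answer: AWHX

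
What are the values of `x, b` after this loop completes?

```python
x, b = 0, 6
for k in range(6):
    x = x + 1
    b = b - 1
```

x goes 0→6, b goes 6→0
`x, b` takes the values: (0, 6) → (1, 6) → (1, 5) → (2, 5) → (2, 4) → (3, 4) → (3, 3) → (4, 3) → (4, 2) → (5, 2) → (5, 1) → (6, 1) → (6, 0)

Answer: 6, 0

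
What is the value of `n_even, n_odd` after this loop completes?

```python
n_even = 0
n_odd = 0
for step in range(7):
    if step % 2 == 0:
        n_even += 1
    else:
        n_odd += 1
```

Count evens and odds in range(7)
`n_even, n_odd` takes the values: (0, 0) → (1, 0) → (1, 1) → (2, 1) → (2, 2) → (3, 2) → (3, 3) → (4, 3)

Answer: 4, 3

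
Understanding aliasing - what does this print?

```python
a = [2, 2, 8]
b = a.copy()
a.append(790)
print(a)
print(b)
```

Key concept: list.copy() creates independent copy.
Step by step:
`a = [2, 2, 8]` → a = [2, 2, 8]
`b = a.copy()` → b = [2, 2, 8]
`a.append(790)` → a = [2, 2, 8, 790]
`print(a)` → prints [2, 2, 8, 790]
`print(b)` → prints [2, 2, 8]

Answer:
[2, 2, 8, 790]
[2, 2, 8]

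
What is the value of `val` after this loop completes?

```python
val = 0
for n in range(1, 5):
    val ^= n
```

XOR of 1 to 4
`val` takes the values: 0 → 1 → 3 → 0 → 4

Answer: 4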